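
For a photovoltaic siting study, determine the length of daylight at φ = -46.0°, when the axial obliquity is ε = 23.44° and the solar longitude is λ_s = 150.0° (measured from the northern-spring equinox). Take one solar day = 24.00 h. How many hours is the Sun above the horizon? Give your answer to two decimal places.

Solar declination: sin δ = sin ε · sin λ_s = sin 23.44° × sin 150.0° = 0.19889, so δ = +11.472°.
cos H₀ = −tan φ · tan δ = −tan(-46.0°) × tan(+11.472°) = 0.2102, so H₀ = 1.3591 rad = 77.87°.
Daylight = 2H₀/(2π) × 24.00 h = (1.3591/π) × 24.00 = 10.38 h.

10.38 h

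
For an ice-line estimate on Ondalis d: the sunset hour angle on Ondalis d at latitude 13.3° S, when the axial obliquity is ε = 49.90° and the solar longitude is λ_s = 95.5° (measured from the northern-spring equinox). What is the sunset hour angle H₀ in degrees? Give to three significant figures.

H₀ = 73.9°

Solar declination: sin δ = sin ε · sin λ_s = sin 49.90° × sin 95.5° = 0.76140, so δ = +49.588°.
cos H₀ = −tan φ · tan δ = −tan(-13.3°) × tan(+49.588°) = 0.2776, so H₀ = 1.2895 rad = 73.88°.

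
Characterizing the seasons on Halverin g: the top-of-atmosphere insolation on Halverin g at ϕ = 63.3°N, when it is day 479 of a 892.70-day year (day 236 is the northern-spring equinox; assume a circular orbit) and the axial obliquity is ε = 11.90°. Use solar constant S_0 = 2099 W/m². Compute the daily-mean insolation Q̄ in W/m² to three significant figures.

Q̄ ≈ 511 W/m²

Solar longitude: L_s = 360° × (479 − 236)/892.70 = 97.995°.
sin δ = sin 11.90° × sin 97.995° = 0.20420, so δ = +11.783°.
cos h₀ = −tan(+63.3°) tan(+11.783°) = -0.4147, h₀ = 1.9985 rad.
Bracket: h₀ sin ϕ sin δ + cos ϕ cos δ sin h₀ = 1.9985×0.89337×0.20420 + 0.44932×0.97893×0.90994 = 0.364579 + 0.400240 = 0.764819.
Q̄ = (S_0/π) × [bracket] = (2099/π) × 0.764819 = 511.0 W/m².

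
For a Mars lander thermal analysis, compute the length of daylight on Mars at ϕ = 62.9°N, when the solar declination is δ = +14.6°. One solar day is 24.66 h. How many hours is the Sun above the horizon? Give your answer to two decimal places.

cos h₀ = −tan ϕ · tan δ = −tan(+62.9°) × tan(+14.600°) = -0.5090, so h₀ = 2.1048 rad = 120.60°.
Daylight = 2h₀/(2π) × 24.66 h = (2.1048/π) × 24.66 = 16.52 h.

16.52 h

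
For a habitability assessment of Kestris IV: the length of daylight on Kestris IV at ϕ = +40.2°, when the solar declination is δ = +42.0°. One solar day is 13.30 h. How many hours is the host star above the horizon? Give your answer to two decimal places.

cos h₀ = −tan ϕ · tan δ = −tan(+40.2°) × tan(+42.000°) = -0.7609, so h₀ = 2.4355 rad = 139.54°.
Daylight = 2h₀/(2π) × 13.30 h = (2.4355/π) × 13.30 = 10.31 h.

10.31 h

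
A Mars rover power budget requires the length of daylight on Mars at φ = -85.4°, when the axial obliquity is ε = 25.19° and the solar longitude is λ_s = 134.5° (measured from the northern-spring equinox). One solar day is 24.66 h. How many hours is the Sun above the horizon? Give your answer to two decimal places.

0.00 h

Solar declination: sin δ = sin ε · sin λ_s = sin 25.19° × sin 134.5° = 0.30357, so δ = +17.672°.
cos H₀ = −tan φ · tan δ = 3.9600 ≥ 1, so the Sun never rises (polar night) and H₀ = 0.
Daylight = 2H₀/(2π) × 24.66 h = (0.0000/π) × 24.66 = 0.00 h.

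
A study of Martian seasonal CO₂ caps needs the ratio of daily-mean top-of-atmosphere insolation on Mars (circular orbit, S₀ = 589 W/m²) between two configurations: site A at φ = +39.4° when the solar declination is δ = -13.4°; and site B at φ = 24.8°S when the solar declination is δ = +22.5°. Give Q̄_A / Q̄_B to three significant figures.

— Configuration A (φ=+39.4°):
cos H₀ = −tan(+39.4°) tan(-13.400°) = 0.1957, H₀ = 1.3738 rad.
Bracket: H₀ sin φ sin δ + cos φ cos δ sin H₀ = 1.3738×0.63473×-0.23175 + 0.77273×0.97278×0.98067 = -0.202084 + 0.737166 = 0.535082.
Q̄ = (S₀/π) × [bracket] = (589/π) × 0.535082 = 100.32 W/m².
— Configuration B (φ=-24.8°):
cos H₀ = −tan(-24.8°) tan(+22.500°) = 0.1914, H₀ = 1.3782 rad.
Bracket: H₀ sin φ sin δ + cos φ cos δ sin H₀ = 1.3782×-0.41945×0.38268 + 0.90778×0.92388×0.98151 = -0.221222 + 0.823173 = 0.601951.
Q̄ = (S₀/π) × [bracket] = (589/π) × 0.601951 = 112.86 W/m².
Ratio Q̄_A / Q̄_B = 100.32 / 112.86 = 0.8889.

Q̄_A / Q̄_B ≈ 0.889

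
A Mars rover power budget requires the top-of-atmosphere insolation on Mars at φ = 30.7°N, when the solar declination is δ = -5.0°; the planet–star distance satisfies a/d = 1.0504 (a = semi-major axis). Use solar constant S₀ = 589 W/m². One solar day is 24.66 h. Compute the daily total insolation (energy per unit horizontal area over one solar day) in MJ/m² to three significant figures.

14.5 MJ/m²

cos H₀ = −tan(+30.7°) tan(-5.000°) = 0.0519, H₀ = 1.5188 rad.
Bracket: H₀ sin φ sin δ + cos φ cos δ sin H₀ = 1.5188×0.51054×-0.08716 + 0.85985×0.99619×0.99865 = -0.067585 + 0.855418 = 0.787833.
Inverse-square distance factor (a/d)² = 1.0504² = 1.103340.
Q̄ = (S₀/π) × 1.103340 × [bracket] = (589/π) × 1.103340 × 0.787833 = 162.97 W/m².
Daily total = Q̄ × 24.66 h × 3600 s/h = 162.97 × 24.66 × 3600 / 10⁶ = 14.47 MJ/m².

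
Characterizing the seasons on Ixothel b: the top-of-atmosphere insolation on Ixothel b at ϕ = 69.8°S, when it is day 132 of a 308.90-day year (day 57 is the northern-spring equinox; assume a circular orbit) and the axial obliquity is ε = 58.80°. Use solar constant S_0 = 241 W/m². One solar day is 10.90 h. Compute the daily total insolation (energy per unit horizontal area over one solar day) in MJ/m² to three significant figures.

Solar longitude: L_s = 360° × (132 − 57)/308.90 = 87.407°.
sin δ = sin 58.80° × sin 87.407° = 0.85449, so δ = +58.703°.
cos h₀ = −tan(-69.8°) tan(+58.703°) = 4.4708 ≥ 1 ⇒ polar night, h₀ = 0 and Q̄ = 0.
Daily total = Q̄ × 10.90 h × 3600 s/h = 0.00 MJ/m².

0.00 MJ/m²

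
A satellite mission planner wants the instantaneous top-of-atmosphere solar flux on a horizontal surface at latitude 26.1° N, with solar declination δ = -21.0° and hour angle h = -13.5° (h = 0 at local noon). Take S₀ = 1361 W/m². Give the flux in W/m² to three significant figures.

cos θ_z = sin φ sin δ + cos φ cos δ cos h = -0.157660 + 0.815216 = 0.657556.
Flux = S₀ · cos θ_z = 1361 × 0.657556 = 894.9 W/m².

895 W/m²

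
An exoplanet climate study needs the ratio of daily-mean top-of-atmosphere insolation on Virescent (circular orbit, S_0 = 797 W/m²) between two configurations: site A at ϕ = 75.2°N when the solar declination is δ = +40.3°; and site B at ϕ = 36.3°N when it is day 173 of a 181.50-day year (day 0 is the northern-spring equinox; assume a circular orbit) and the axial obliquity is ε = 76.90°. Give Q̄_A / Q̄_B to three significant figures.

Q̄_A / Q̄_B ≈ 3.72

— Configuration A (ϕ=+75.2°):
cos h₀ = −tan(+75.2°) tan(+40.300°) = -3.2098 ≤ −1 ⇒ polar day, h₀ = π.
Bracket: h₀ sin ϕ sin δ + cos ϕ cos δ sin h₀ = 3.1416×0.96682×0.64679 + 0.25545×0.76267×0.00000 = 1.964535 + 0.000000 = 1.964535.
Q̄ = (S_0/π) × [bracket] = (797/π) × 1.964535 = 498.39 W/m².
— Configuration B (ϕ=+36.3°):
Solar longitude: L_s = 360° × (173 − 0)/181.50 = 343.140°.
sin δ = sin 76.90° × sin 343.140° = -0.28248, so δ = -16.408°.
cos h₀ = −tan(+36.3°) tan(-16.408°) = 0.2163, h₀ = 1.3528 rad.
Bracket: h₀ sin ϕ sin δ + cos ϕ cos δ sin h₀ = 1.3528×0.59201×-0.28248 + 0.80593×0.95927×0.97632 = -0.226230 + 0.754797 = 0.528567.
Q̄ = (S_0/π) × [bracket] = (797/π) × 0.528567 = 134.09 W/m².
Ratio Q̄_A / Q̄_B = 498.39 / 134.09 = 3.717.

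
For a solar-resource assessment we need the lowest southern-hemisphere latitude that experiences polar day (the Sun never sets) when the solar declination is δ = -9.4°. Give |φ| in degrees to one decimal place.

Polar day requires cos H₀ = −tan φ tan δ ≤ −1, i.e. tan φ tan δ ≥ 1.
The boundary is |tan φ| · |tan δ| = 1, so |φ| = 90° − |δ| = 90° − 9.4° = 80.6° in the southern hemisphere.

|φ| = 80.6°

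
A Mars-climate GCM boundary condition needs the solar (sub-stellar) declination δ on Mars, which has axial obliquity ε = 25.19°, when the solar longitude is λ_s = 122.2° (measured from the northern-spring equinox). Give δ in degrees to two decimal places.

δ = +21.11°

sin δ = sin ε · sin λ_s = sin 25.19° × sin 122.2° = 0.360158.
δ = arcsin(0.360158) = +21.11°.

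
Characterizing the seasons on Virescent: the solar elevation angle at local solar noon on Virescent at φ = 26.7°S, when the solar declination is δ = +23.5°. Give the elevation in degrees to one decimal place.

39.8°

At local noon the hour angle is zero, so the zenith angle equals |φ − δ| = |-26.7° − (+23.500°)| = 50.200°.
Elevation = 90° − 50.200° = 39.8°.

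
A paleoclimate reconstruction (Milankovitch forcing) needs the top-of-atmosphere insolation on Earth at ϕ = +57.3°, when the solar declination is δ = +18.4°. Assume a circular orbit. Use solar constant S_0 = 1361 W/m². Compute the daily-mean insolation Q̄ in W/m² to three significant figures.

Q̄ ≈ 433 W/m²

cos h₀ = −tan(+57.3°) tan(+18.400°) = -0.5182, h₀ = 2.1155 rad.
Bracket: h₀ sin ϕ sin δ + cos ϕ cos δ sin h₀ = 2.1155×0.84151×0.31565 + 0.54024×0.94888×0.85528 = 0.561925 + 0.438436 = 1.000361.
Q̄ = (S_0/π) × [bracket] = (1361/π) × 1.000361 = 433.4 W/m².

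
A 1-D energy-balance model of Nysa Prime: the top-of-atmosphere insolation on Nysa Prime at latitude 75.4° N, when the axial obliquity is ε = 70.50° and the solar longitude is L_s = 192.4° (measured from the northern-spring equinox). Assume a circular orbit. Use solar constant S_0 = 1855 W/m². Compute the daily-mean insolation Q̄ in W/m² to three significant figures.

Solar declination: sin δ = sin ε · sin L_s = sin 70.50° × sin 192.4° = -0.20242, so δ = -11.678°.
cos h₀ = −tan(+75.4°) tan(-11.678°) = 0.7935, h₀ = 0.6542 rad.
Bracket: h₀ sin ϕ sin δ + cos ϕ cos δ sin h₀ = 0.6542×0.96771×-0.20242 + 0.25207×0.97930×0.60854 = -0.128147 + 0.150219 = 0.022072.
Q̄ = (S_0/π) × [bracket] = (1855/π) × 0.022072 = 13.03 W/m².

Q̄ ≈ 13.0 W/m²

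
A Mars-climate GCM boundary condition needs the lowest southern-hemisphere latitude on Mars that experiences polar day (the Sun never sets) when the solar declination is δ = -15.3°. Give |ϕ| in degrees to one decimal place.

|ϕ| = 74.7°

Polar day requires cos h₀ = −tan ϕ tan δ ≤ −1, i.e. tan ϕ tan δ ≥ 1.
The boundary is |tan ϕ| · |tan δ| = 1, so |ϕ| = 90° − |δ| = 90° − 15.3° = 74.7° in the southern hemisphere.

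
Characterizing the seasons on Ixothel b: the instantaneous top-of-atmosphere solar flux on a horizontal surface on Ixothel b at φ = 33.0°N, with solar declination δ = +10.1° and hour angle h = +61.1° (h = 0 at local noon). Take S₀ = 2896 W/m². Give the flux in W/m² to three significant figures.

cos θ_z = sin φ sin δ + cos φ cos δ cos h = 0.095512 + 0.399034 = 0.494546.
Flux = S₀ · cos θ_z = 2896 × 0.494546 = 1432 W/m².

1.43e+03 W/m²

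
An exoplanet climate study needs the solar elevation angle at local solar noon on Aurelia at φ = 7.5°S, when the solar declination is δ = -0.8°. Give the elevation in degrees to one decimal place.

83.3°

At local noon the hour angle is zero, so the zenith angle equals |φ − δ| = |-7.5° − (-0.800°)| = 6.700°.
Elevation = 90° − 6.700° = 83.3°.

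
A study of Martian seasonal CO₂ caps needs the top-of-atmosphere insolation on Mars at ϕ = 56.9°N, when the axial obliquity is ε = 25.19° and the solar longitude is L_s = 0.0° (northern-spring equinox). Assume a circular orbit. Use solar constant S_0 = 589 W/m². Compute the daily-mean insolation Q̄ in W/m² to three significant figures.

Q̄ ≈ 102 W/m²

Solar declination: sin δ = sin ε · sin L_s = sin 25.19° × sin 0.0° = 0.00000, so δ = +0.000°.
cos h₀ = −tan(+56.9°) tan(+0.000°) = -0.0000, h₀ = 1.5708 rad.
Bracket: h₀ sin ϕ sin δ + cos ϕ cos δ sin h₀ = 1.5708×0.83772×0.00000 + 0.54610×1.00000×1.00000 = 0.000000 + 0.546100 = 0.546100.
Q̄ = (S_0/π) × [bracket] = (589/π) × 0.546100 = 102.4 W/m².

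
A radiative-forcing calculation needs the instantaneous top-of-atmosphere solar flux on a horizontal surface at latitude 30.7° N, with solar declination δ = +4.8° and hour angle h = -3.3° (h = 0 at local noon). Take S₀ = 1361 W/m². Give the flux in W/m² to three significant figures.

cos θ_z = sin φ sin δ + cos φ cos δ cos h = 0.042721 + 0.855416 = 0.898137.
Flux = S₀ · cos θ_z = 1361 × 0.898137 = 1222 W/m².

1.22e+03 W/m²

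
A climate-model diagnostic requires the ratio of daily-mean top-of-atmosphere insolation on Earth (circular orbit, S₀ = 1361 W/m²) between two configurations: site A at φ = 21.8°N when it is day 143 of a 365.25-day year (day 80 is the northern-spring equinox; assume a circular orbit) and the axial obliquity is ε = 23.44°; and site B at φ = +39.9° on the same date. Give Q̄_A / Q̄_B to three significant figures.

Q̄_A / Q̄_B ≈ 0.978

— Configuration A (φ=+21.8°):
Solar longitude: λ_s = 360° × (143 − 80)/365.25 = 62.094°.
sin δ = sin 23.44° × sin 62.094° = 0.35153, so δ = +20.581°.
cos H₀ = −tan(+21.8°) tan(+20.581°) = -0.1502, H₀ = 1.7216 rad.
Bracket: H₀ sin φ sin δ + cos φ cos δ sin H₀ = 1.7216×0.37137×0.35153 + 0.92849×0.93618×0.98866 = 0.224751 + 0.859377 = 1.084128.
Q̄ = (S₀/π) × [bracket] = (1361/π) × 1.084128 = 469.67 W/m².
— Configuration B (φ=+39.9°):
cos H₀ = −tan(+39.9°) tan(+20.581°) = -0.3140, H₀ = 1.8902 rad.
Bracket: H₀ sin φ sin δ + cos φ cos δ sin H₀ = 1.8902×0.64145×0.35153 + 0.76717×0.93618×0.94943 = 0.426219 + 0.681889 = 1.108108.
Q̄ = (S₀/π) × [bracket] = (1361/π) × 1.108108 = 480.05 W/m².
Ratio Q̄_A / Q̄_B = 469.67 / 480.05 = 0.9784.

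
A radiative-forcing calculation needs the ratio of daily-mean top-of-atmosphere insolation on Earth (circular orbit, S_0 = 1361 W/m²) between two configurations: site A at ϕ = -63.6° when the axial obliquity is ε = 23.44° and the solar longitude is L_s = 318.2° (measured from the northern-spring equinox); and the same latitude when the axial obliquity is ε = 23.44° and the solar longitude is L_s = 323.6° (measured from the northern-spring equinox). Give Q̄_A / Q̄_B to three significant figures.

— Configuration A (ϕ=-63.6°):
Solar declination: sin δ = sin ε · sin L_s = sin 23.44° × sin 318.2° = -0.26514, so δ = -15.375°.
cos h₀ = −tan(-63.6°) tan(-15.375°) = -0.5539, h₀ = 2.1579 rad.
Bracket: h₀ sin ϕ sin δ + cos ϕ cos δ sin h₀ = 2.1579×-0.89571×-0.26514 + 0.44464×0.96421×0.83255 = 0.512477 + 0.356936 = 0.869413.
Q̄ = (S_0/π) × [bracket] = (1361/π) × 0.869413 = 376.65 W/m².
— Configuration B (ϕ=-63.6°):
Solar declination: sin δ = sin ε · sin L_s = sin 23.44° × sin 323.6° = -0.23606, so δ = -13.654°.
cos h₀ = −tan(-63.6°) tan(-13.654°) = -0.4894, h₀ = 2.0822 rad.
Bracket: h₀ sin ϕ sin δ + cos ϕ cos δ sin h₀ = 2.0822×-0.89571×-0.23606 + 0.44464×0.97174×0.87208 = 0.440263 + 0.376804 = 0.817067.
Q̄ = (S_0/π) × [bracket] = (1361/π) × 0.817067 = 353.97 W/m².
Ratio Q̄_A / Q̄_B = 376.65 / 353.97 = 1.064.

Q̄_A / Q̄_B ≈ 1.06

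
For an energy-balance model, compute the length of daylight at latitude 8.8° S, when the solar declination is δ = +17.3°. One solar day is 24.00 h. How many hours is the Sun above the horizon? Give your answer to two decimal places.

11.63 h

cos h₀ = −tan ϕ · tan δ = −tan(-8.8°) × tan(+17.300°) = 0.0482, so h₀ = 1.5226 rad = 87.24°.
Daylight = 2h₀/(2π) × 24.00 h = (1.5226/π) × 24.00 = 11.63 h.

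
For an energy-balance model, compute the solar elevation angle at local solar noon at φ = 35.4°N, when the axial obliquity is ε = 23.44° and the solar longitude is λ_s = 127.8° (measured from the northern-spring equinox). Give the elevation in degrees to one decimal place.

72.9°

Solar declination: sin δ = sin ε · sin λ_s = sin 23.44° × sin 127.8° = 0.31431, so δ = +18.319°.
At local noon the hour angle is zero, so the zenith angle equals |φ − δ| = |+35.4° − (+18.319°)| = 17.081°.
Elevation = 90° − 17.081° = 72.9°.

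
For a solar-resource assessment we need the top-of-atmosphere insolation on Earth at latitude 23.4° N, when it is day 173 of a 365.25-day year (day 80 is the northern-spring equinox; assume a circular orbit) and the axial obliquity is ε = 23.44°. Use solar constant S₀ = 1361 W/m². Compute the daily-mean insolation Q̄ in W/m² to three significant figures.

Solar longitude: λ_s = 360° × (173 − 80)/365.25 = 91.663°.
sin δ = sin 23.44° × sin 91.663° = 0.39762, so δ = +23.430°.
cos H₀ = −tan(+23.4°) tan(+23.430°) = -0.1875, H₀ = 1.7594 rad.
Bracket: H₀ sin φ sin δ + cos φ cos δ sin H₀ = 1.7594×0.39715×0.39762 + 0.91775×0.91755×0.98226 = 0.277835 + 0.827143 = 1.104978.
Q̄ = (S₀/π) × [bracket] = (1361/π) × 1.104978 = 478.7 W/m².

Q̄ ≈ 479 W/m²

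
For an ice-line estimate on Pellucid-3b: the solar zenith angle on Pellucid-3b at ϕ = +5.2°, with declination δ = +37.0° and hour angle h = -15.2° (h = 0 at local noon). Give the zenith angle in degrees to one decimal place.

cos θ_z = sin ϕ sin δ + cos ϕ cos δ cos h = 0.054544 + 0.767525 = 0.822069.
θ_z = arccos(0.822069) = 34.7°.

θ_z = 34.7°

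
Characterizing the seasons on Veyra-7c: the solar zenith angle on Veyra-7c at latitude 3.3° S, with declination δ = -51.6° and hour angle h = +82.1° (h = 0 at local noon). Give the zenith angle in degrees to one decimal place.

cos θ_z = sin φ sin δ + cos φ cos δ cos h = 0.045113 + 0.085232 = 0.130345.
θ_z = arccos(0.130345) = 82.5°.

θ_z = 82.5°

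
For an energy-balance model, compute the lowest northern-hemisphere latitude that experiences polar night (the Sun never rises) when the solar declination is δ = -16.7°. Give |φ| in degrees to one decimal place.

Polar night requires cos H₀ = −tan φ tan δ ≥ 1, i.e. tan φ tan δ ≤ −1.
The boundary is |tan φ| · |tan δ| = 1, so |φ| = 90° − |δ| = 90° − 16.7° = 73.3° in the northern hemisphere.

|φ| = 73.3°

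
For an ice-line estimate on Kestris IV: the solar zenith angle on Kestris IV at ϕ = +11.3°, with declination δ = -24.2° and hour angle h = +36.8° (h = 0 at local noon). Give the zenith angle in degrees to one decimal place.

cos θ_z = sin ϕ sin δ + cos ϕ cos δ cos h = -0.080323 + 0.716205 = 0.635882.
θ_z = arccos(0.635882) = 50.5°.

θ_z = 50.5°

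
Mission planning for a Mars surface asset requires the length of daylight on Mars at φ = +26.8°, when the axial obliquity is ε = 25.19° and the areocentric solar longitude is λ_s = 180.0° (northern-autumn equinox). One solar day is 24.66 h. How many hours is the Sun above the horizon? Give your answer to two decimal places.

12.33 h

sin δ = sin 25.19° × sin 180.0° = 0.00000, so δ = +0.000°.
cos H₀ = −tan φ · tan δ = −tan(+26.8°) × tan(+0.000°) = -0.0000, so H₀ = 1.5708 rad = 90.00°.
Daylight = 2H₀/(2π) × 24.66 h = (1.5708/π) × 24.66 = 12.33 h.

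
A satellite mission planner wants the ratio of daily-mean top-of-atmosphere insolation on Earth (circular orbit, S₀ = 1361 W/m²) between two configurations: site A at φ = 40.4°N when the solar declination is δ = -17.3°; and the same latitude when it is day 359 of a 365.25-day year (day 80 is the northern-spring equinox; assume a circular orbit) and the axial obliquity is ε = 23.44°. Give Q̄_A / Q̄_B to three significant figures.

Q̄_A / Q̄_B ≈ 1.31

— Configuration A (φ=+40.4°):
cos H₀ = −tan(+40.4°) tan(-17.300°) = 0.2651, H₀ = 1.3025 rad.
Bracket: H₀ sin φ sin δ + cos φ cos δ sin H₀ = 1.3025×0.64812×-0.29737 + 0.76154×0.95476×0.96423 = -0.251033 + 0.701080 = 0.450047.
Q̄ = (S₀/π) × [bracket] = (1361/π) × 0.450047 = 194.97 W/m².
— Configuration B (φ=+40.4°):
Solar longitude: λ_s = 360° × (359 − 80)/365.25 = 274.990°.
sin δ = sin 23.44° × sin 274.990° = -0.39628, so δ = -23.346°.
cos H₀ = −tan(+40.4°) tan(-23.346°) = 0.3673, H₀ = 1.1947 rad.
Bracket: H₀ sin φ sin δ + cos φ cos δ sin H₀ = 1.1947×0.64812×-0.39628 + 0.76154×0.91813×0.93009 = -0.306843 + 0.650312 = 0.343469.
Q̄ = (S₀/π) × [bracket] = (1361/π) × 0.343469 = 148.80 W/m².
Ratio Q̄_A / Q̄_B = 194.97 / 148.80 = 1.310.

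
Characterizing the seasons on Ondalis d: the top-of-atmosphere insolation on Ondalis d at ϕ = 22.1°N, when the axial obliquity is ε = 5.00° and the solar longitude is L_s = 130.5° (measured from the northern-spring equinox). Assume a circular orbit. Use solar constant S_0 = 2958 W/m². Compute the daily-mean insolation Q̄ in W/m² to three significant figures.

Solar declination: sin δ = sin ε · sin L_s = sin 5.00° × sin 130.5° = 0.06627, so δ = +3.800°.
cos h₀ = −tan(+22.1°) tan(+3.800°) = -0.0270, h₀ = 1.5978 rad.
Bracket: h₀ sin ϕ sin δ + cos ϕ cos δ sin h₀ = 1.5978×0.37622×0.06627 + 0.92653×0.99780×0.99964 = 0.039837 + 0.924159 = 0.963996.
Q̄ = (S_0/π) × [bracket] = (2958/π) × 0.963996 = 907.7 W/m².

Q̄ ≈ 908 W/m²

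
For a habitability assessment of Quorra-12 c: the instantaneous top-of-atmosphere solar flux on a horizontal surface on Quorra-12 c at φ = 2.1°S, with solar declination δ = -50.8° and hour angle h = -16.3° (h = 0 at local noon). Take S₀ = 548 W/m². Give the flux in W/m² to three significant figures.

348 W/m²

cos θ_z = sin φ sin δ + cos φ cos δ cos h = 0.028397 + 0.606218 = 0.634615.
Flux = S₀ · cos θ_z = 548 × 0.634615 = 347.8 W/m².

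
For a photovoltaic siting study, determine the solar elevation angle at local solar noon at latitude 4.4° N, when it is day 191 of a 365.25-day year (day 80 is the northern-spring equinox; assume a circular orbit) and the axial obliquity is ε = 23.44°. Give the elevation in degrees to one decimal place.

Solar longitude: λ_s = 360° × (191 − 80)/365.25 = 109.405°.
sin δ = sin 23.44° × sin 109.405° = 0.37519, so δ = +22.036°.
At local noon the hour angle is zero, so the zenith angle equals |φ − δ| = |+4.4° − (+22.036°)| = 17.636°.
Elevation = 90° − 17.636° = 72.4°.

72.4°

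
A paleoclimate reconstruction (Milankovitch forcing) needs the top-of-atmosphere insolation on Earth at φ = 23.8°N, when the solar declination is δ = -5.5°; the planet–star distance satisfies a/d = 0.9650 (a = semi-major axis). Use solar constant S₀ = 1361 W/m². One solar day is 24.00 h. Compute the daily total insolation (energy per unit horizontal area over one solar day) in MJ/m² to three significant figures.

29.7 MJ/m²

cos H₀ = −tan(+23.8°) tan(-5.500°) = 0.0425, H₀ = 1.5283 rad.
Bracket: H₀ sin φ sin δ + cos φ cos δ sin H₀ = 1.5283×0.40355×-0.09585 + 0.91496×0.99540×0.99910 = -0.059115 + 0.909932 = 0.850817.
Inverse-square distance factor (a/d)² = 0.9650² = 0.931225.
Q̄ = (S₀/π) × 0.931225 × [bracket] = (1361/π) × 0.931225 × 0.850817 = 343.24 W/m².
Daily total = Q̄ × 24.00 h × 3600 s/h = 343.24 × 24.00 × 3600 / 10⁶ = 29.66 MJ/m².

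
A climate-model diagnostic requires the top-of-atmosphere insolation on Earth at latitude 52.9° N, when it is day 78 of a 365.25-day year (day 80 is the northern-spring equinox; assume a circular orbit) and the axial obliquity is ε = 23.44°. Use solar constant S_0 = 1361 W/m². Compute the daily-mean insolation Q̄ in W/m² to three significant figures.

Q̄ ≈ 254 W/m²

Solar longitude: L_s = 360° × (78 − 80)/365.25 = -1.971°, i.e. -1.971° + 360° = 358.029°.
sin δ = sin 23.44° × sin 358.029° = -0.01368, so δ = -0.784°.
cos h₀ = −tan(+52.9°) tan(-0.784°) = 0.0181, h₀ = 1.5527 rad.
Bracket: h₀ sin ϕ sin δ + cos ϕ cos δ sin h₀ = 1.5527×0.79758×-0.01368 + 0.60321×0.99991×0.99984 = -0.016941 + 0.603059 = 0.586118.
Q̄ = (S_0/π) × [bracket] = (1361/π) × 0.586118 = 253.9 W/m².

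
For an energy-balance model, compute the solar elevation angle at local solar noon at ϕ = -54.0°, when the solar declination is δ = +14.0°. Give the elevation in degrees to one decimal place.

At local noon the hour angle is zero, so the zenith angle equals |ϕ − δ| = |-54.0° − (+14.000°)| = 68.000°.
Elevation = 90° − 68.000° = 22.0°.

22.0°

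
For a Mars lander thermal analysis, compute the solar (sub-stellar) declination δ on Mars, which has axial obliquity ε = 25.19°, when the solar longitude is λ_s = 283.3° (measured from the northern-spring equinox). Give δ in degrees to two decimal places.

δ = -24.47°

sin δ = sin ε · sin λ_s = sin 25.19° × sin 283.3° = -0.414206.
δ = arcsin(-0.414206) = -24.47°.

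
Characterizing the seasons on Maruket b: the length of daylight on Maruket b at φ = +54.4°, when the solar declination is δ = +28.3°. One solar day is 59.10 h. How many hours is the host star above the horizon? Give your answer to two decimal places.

cos H₀ = −tan φ · tan δ = −tan(+54.4°) × tan(+28.300°) = -0.7521, so H₀ = 2.4220 rad = 138.77°.
Daylight = 2H₀/(2π) × 59.10 h = (2.4220/π) × 59.10 = 45.56 h.

45.56 h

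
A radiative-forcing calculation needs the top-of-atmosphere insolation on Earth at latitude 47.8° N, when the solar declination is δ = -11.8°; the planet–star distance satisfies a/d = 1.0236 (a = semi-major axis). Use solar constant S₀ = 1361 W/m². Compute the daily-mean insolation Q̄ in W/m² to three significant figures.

Q̄ ≈ 198 W/m²

cos H₀ = −tan(+47.8°) tan(-11.800°) = 0.2304, H₀ = 1.3383 rad.
Bracket: H₀ sin φ sin δ + cos φ cos δ sin H₀ = 1.3383×0.74080×-0.20450 + 0.67172×0.97887×0.97310 = -0.202744 + 0.639839 = 0.437095.
Inverse-square distance factor (a/d)² = 1.0236² = 1.047757.
Q̄ = (S₀/π) × 1.047757 × [bracket] = (1361/π) × 1.047757 × 0.437095 = 198.4 W/m².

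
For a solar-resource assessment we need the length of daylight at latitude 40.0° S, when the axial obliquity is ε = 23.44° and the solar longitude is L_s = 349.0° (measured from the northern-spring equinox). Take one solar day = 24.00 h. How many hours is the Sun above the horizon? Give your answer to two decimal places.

Solar declination: sin δ = sin ε · sin L_s = sin 23.44° × sin 349.0° = -0.07590, so δ = -4.353°.
cos h₀ = −tan ϕ · tan δ = −tan(-40.0°) × tan(-4.353°) = -0.0639, so h₀ = 1.6347 rad = 93.66°.
Daylight = 2h₀/(2π) × 24.00 h = (1.6347/π) × 24.00 = 12.49 h.

12.49 h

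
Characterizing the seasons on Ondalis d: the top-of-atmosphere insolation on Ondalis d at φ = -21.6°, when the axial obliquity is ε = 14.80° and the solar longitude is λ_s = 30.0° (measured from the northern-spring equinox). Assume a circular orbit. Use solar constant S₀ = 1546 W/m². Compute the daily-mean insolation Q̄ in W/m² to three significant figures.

Solar declination: sin δ = sin ε · sin λ_s = sin 14.80° × sin 30.0° = 0.12772, so δ = +7.338°.
cos H₀ = −tan(-21.6°) tan(+7.338°) = 0.0510, H₀ = 1.5198 rad.
Bracket: H₀ sin φ sin δ + cos φ cos δ sin H₀ = 1.5198×-0.36812×0.12772 + 0.92978×0.99181×0.99870 = -0.071455 + 0.920966 = 0.849511.
Q̄ = (S₀/π) × [bracket] = (1546/π) × 0.849511 = 418.1 W/m².

Q̄ ≈ 418 W/m²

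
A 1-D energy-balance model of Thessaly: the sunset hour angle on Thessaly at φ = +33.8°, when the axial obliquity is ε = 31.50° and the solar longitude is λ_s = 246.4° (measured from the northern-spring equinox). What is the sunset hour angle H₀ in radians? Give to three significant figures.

H₀ = 1.20 rad

Solar declination: sin δ = sin ε · sin λ_s = sin 31.50° × sin 246.4° = -0.47880, so δ = -28.607°.
cos H₀ = −tan φ · tan δ = −tan(+33.8°) × tan(-28.607°) = 0.3651, so H₀ = 1.1971 rad = 68.59°.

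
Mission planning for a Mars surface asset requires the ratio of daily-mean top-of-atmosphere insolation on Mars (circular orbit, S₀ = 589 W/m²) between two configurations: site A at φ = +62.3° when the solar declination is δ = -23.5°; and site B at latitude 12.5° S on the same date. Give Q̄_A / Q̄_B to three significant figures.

— Configuration A (φ=+62.3°):
cos H₀ = −tan(+62.3°) tan(-23.500°) = 0.8282, H₀ = 0.5949 rad.
Bracket: H₀ sin φ sin δ + cos φ cos δ sin H₀ = 0.5949×0.88539×-0.39875 + 0.46484×0.91706×0.56044 = -0.210029 + 0.238908 = 0.028879.
Q̄ = (S₀/π) × [bracket] = (589/π) × 0.028879 = 5.4144 W/m².
— Configuration B (φ=-12.5°):
cos H₀ = −tan(-12.5°) tan(-23.500°) = -0.0964, H₀ = 1.6673 rad.
Bracket: H₀ sin φ sin δ + cos φ cos δ sin H₀ = 1.6673×-0.21644×-0.39875 + 0.97630×0.91706×0.99534 = 0.143897 + 0.891153 = 1.035050.
Q̄ = (S₀/π) × [bracket] = (589/π) × 1.035050 = 194.06 W/m².
Ratio Q̄_A / Q̄_B = 5.4144 / 194.06 = 0.02790.

Q̄_A / Q̄_B ≈ 0.0279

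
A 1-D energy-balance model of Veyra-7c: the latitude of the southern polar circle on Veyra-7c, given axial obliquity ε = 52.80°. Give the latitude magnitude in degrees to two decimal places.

The polar circle is the lowest latitude that experiences at least one full rotation of continuous darkness at the northern-summer solstice; it lies at |ϕ| = 90° − ε = 90° − 52.80° = 37.20°.

37.20°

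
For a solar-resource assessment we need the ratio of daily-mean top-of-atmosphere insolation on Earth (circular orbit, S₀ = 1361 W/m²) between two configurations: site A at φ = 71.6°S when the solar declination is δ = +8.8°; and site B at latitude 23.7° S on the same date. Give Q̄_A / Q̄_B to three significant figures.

— Configuration A (φ=-71.6°):
cos H₀ = −tan(-71.6°) tan(+8.800°) = 0.4654, H₀ = 1.0867 rad.
Bracket: H₀ sin φ sin δ + cos φ cos δ sin H₀ = 1.0867×-0.94888×0.15299 + 0.31565×0.98823×0.88512 = -0.157755 + 0.276100 = 0.118345.
Q̄ = (S₀/π) × [bracket] = (1361/π) × 0.118345 = 51.269 W/m².
— Configuration B (φ=-23.7°):
cos H₀ = −tan(-23.7°) tan(+8.800°) = 0.0680, H₀ = 1.5028 rad.
Bracket: H₀ sin φ sin δ + cos φ cos δ sin H₀ = 1.5028×-0.40195×0.15299 + 0.91566×0.98823×0.99769 = -0.092414 + 0.902792 = 0.810378.
Q̄ = (S₀/π) × [bracket] = (1361/π) × 0.810378 = 351.07 W/m².
Ratio Q̄_A / Q̄_B = 51.269 / 351.07 = 0.1460.

Q̄_A / Q̄_B ≈ 0.146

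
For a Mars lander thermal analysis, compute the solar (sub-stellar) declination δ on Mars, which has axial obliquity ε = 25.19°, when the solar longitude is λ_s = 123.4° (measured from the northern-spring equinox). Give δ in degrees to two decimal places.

sin δ = sin ε · sin λ_s = sin 25.19° × sin 123.4° = 0.355329.
δ = arcsin(0.355329) = +20.81°.

δ = +20.81°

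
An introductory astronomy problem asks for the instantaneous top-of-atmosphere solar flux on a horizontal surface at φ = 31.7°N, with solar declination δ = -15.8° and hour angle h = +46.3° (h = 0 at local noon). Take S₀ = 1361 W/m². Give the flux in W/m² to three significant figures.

575 W/m²

cos θ_z = sin φ sin δ + cos φ cos δ cos h = -0.143076 + 0.565602 = 0.422526.
Flux = S₀ · cos θ_z = 1361 × 0.422526 = 575.1 W/m².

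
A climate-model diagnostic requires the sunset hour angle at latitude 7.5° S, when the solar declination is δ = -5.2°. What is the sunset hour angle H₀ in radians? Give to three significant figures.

H₀ = 1.58 rad

cos H₀ = −tan φ · tan δ = −tan(-7.5°) × tan(-5.200°) = -0.0120, so H₀ = 1.5828 rad = 90.69°.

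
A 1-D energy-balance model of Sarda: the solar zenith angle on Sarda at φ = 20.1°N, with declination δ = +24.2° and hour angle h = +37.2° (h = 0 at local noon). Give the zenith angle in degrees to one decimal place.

θ_z = 34.6°

cos θ_z = sin φ sin δ + cos φ cos δ cos h = 0.140874 + 0.682281 = 0.823155.
θ_z = arccos(0.823155) = 34.6°.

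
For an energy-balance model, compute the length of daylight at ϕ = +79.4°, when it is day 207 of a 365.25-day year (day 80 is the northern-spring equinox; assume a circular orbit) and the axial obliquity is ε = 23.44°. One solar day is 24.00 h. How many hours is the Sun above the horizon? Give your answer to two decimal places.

24.00 h

Solar longitude: L_s = 360° × (207 − 80)/365.25 = 125.175°.
sin δ = sin 23.44° × sin 125.175° = 0.32515, so δ = +18.975°.
Sunrise equation: cos h₀ = −tan ϕ · tan δ = -1.8373 ≤ −1, so the Sun never sets (polar day) and h₀ = π.
Daylight = 2h₀/(2π) × 24.00 h = (3.1416/π) × 24.00 = 24.00 h.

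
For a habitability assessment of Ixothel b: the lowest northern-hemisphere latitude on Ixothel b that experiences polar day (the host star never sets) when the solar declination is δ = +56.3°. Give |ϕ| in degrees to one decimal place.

|ϕ| = 33.7°

Polar day requires cos h₀ = −tan ϕ tan δ ≤ −1, i.e. tan ϕ tan δ ≥ 1.
The boundary is |tan ϕ| · |tan δ| = 1, so |ϕ| = 90° − |δ| = 90° − 56.3° = 33.7° in the northern hemisphere.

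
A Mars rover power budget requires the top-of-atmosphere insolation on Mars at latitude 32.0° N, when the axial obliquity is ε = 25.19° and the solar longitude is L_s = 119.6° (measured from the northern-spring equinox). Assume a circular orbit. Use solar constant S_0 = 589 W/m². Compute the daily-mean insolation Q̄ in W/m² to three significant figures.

Q̄ ≈ 210 W/m²

Solar declination: sin δ = sin ε · sin L_s = sin 25.19° × sin 119.6° = 0.37008, so δ = +21.720°.
cos h₀ = −tan(+32.0°) tan(+21.720°) = -0.2489, h₀ = 1.8224 rad.
Bracket: h₀ sin ϕ sin δ + cos ϕ cos δ sin h₀ = 1.8224×0.52992×0.37008 + 0.84805×0.92900×0.96852 = 0.357396 + 0.763037 = 1.120433.
Q̄ = (S_0/π) × [bracket] = (589/π) × 1.120433 = 210.1 W/m².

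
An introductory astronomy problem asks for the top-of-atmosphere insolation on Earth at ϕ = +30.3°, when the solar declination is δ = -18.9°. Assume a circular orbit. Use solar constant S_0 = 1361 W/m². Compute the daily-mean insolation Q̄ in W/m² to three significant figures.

Q̄ ≈ 250 W/m²

cos h₀ = −tan(+30.3°) tan(-18.900°) = 0.2001, h₀ = 1.3694 rad.
Bracket: h₀ sin ϕ sin δ + cos ϕ cos δ sin h₀ = 1.3694×0.50453×-0.32392 + 0.86340×0.94609×0.97978 = -0.223797 + 0.800337 = 0.576540.
Q̄ = (S_0/π) × [bracket] = (1361/π) × 0.576540 = 249.8 W/m².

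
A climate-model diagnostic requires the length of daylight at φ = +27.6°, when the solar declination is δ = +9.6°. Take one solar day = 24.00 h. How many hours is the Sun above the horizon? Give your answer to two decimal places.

12.68 h

cos H₀ = −tan φ · tan δ = −tan(+27.6°) × tan(+9.600°) = -0.0884, so H₀ = 1.6593 rad = 95.07°.
Daylight = 2H₀/(2π) × 24.00 h = (1.6593/π) × 24.00 = 12.68 h.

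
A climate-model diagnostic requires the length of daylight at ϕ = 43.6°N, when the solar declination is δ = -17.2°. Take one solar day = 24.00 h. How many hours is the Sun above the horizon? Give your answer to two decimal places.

cos h₀ = −tan ϕ · tan δ = −tan(+43.6°) × tan(-17.200°) = 0.2948, so h₀ = 1.2716 rad = 72.86°.
Daylight = 2h₀/(2π) × 24.00 h = (1.2716/π) × 24.00 = 9.71 h.

9.71 h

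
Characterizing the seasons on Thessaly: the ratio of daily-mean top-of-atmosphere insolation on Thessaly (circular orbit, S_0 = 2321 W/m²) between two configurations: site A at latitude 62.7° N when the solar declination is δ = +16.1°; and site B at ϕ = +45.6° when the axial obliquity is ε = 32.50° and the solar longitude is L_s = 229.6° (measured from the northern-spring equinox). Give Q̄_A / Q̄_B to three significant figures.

Q̄_A / Q̄_B ≈ 3.63

— Configuration A (ϕ=+62.7°):
cos h₀ = −tan(+62.7°) tan(+16.100°) = -0.5592, h₀ = 2.1642 rad.
Bracket: h₀ sin ϕ sin δ + cos ϕ cos δ sin h₀ = 2.1642×0.88862×0.27731 + 0.45865×0.96078×0.82902 = 0.533309 + 0.365317 = 0.898626.
Q̄ = (S_0/π) × [bracket] = (2321/π) × 0.898626 = 663.90 W/m².
— Configuration B (ϕ=+45.6°):
Solar declination: sin δ = sin ε · sin L_s = sin 32.50° × sin 229.6° = -0.40917, so δ = -24.153°.
cos h₀ = −tan(+45.6°) tan(-24.153°) = 0.4579, h₀ = 1.0951 rad.
Bracket: h₀ sin ϕ sin δ + cos ϕ cos δ sin h₀ = 1.0951×0.71447×-0.40917 + 0.69966×0.91246×0.88899 = -0.320141 + 0.567542 = 0.247401.
Q̄ = (S_0/π) × [bracket] = (2321/π) × 0.247401 = 182.78 W/m².
Ratio Q̄_A / Q̄_B = 663.90 / 182.78 = 3.632.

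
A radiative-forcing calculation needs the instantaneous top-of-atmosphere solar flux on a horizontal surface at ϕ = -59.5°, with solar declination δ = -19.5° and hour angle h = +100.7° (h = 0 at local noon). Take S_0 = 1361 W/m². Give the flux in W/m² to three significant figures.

271 W/m²

cos θ_z = sin ϕ sin δ + cos ϕ cos δ cos h = 0.287618 + -0.088828 = 0.198790.
Flux = S_0 · cos θ_z = 1361 × 0.198790 = 270.6 W/m².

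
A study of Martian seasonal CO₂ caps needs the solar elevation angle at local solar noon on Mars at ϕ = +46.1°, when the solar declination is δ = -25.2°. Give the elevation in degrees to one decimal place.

18.7°

At local noon the hour angle is zero, so the zenith angle equals |ϕ − δ| = |+46.1° − (-25.200°)| = 71.300°.
Elevation = 90° − 71.300° = 18.7°.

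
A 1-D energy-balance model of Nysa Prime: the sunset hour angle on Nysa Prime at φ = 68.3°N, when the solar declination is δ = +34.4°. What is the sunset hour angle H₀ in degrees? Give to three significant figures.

H₀ = 180°

Sunrise equation: cos H₀ = −tan φ · tan δ = -1.7206 ≤ −1, so the host star never sets (polar day) and H₀ = π.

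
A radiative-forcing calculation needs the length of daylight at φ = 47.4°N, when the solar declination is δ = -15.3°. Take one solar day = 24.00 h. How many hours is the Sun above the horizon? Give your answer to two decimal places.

9.69 h

cos H₀ = −tan φ · tan δ = −tan(+47.4°) × tan(-15.300°) = 0.2975, so H₀ = 1.2687 rad = 72.69°.
Daylight = 2H₀/(2π) × 24.00 h = (1.2687/π) × 24.00 = 9.69 h.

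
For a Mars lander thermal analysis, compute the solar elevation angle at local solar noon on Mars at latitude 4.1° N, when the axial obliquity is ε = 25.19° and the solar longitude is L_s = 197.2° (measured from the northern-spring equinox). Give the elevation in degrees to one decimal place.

Solar declination: sin δ = sin ε · sin L_s = sin 25.19° × sin 197.2° = -0.12586, so δ = -7.230°.
At local noon the hour angle is zero, so the zenith angle equals |ϕ − δ| = |+4.1° − (-7.230°)| = 11.330°.
Elevation = 90° − 11.330° = 78.7°.

78.7°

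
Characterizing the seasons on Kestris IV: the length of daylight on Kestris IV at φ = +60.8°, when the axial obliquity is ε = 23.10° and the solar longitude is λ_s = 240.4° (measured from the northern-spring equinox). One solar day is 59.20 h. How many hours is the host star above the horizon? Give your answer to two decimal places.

Solar declination: sin δ = sin ε · sin λ_s = sin 23.10° × sin 240.4° = -0.34114, so δ = -19.946°.
cos H₀ = −tan φ · tan δ = −tan(+60.8°) × tan(-19.946°) = 0.6493, so H₀ = 0.8641 rad = 49.51°.
Daylight = 2H₀/(2π) × 59.20 h = (0.8641/π) × 59.20 = 16.28 h.

16.28 h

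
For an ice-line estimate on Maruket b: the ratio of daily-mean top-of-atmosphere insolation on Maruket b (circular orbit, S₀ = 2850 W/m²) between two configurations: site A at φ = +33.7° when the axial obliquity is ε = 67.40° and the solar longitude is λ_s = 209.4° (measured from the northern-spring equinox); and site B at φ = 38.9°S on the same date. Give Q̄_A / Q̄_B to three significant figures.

— Configuration A (φ=+33.7°):
Solar declination: sin δ = sin ε · sin λ_s = sin 67.40° × sin 209.4° = -0.45321, so δ = -26.950°.
cos H₀ = −tan(+33.7°) tan(-26.950°) = 0.3391, H₀ = 1.2249 rad.
Bracket: H₀ sin φ sin δ + cos φ cos δ sin H₀ = 1.2249×0.55484×-0.45321 + 0.83195×0.89141×0.94076 = -0.308012 + 0.697676 = 0.389664.
Q̄ = (S₀/π) × [bracket] = (2850/π) × 0.389664 = 353.50 W/m².
— Configuration B (φ=-38.9°):
cos H₀ = −tan(-38.9°) tan(-26.950°) = -0.4102, H₀ = 1.9935 rad.
Bracket: H₀ sin φ sin δ + cos φ cos δ sin H₀ = 1.9935×-0.62796×-0.45321 + 0.77824×0.89141×0.91198 = 0.567346 + 0.632669 = 1.200015.
Q̄ = (S₀/π) × [bracket] = (2850/π) × 1.200015 = 1088.6 W/m².
Ratio Q̄_A / Q̄_B = 353.50 / 1088.6 = 0.3247.

Q̄_A / Q̄_B ≈ 0.325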